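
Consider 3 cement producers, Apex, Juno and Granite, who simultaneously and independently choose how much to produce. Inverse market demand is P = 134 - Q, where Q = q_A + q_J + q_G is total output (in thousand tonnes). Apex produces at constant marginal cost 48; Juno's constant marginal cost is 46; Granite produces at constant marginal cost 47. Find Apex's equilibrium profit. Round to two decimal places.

Apex's profit: π_A = (134 - Q)q_A - (48q_A). Setting ∂π_A/∂q_A = 0: 86 - 2q_A - (q_J + q_G) = 0.
Juno's profit: π_J = (134 - Q)q_J - (46q_J). Setting ∂π_J/∂q_J = 0: 88 - 2q_J - (q_A + q_G) = 0.
Granite's profit: π_G = (134 - Q)q_G - (47q_G). Setting ∂π_G/∂q_G = 0: 87 - 2q_G - (q_A + q_J) = 0.
Adding the 3 conditions: 261 − 2Q − 2Q = 0, i.e. Q = 261/4.
Back-substituting: q_A = (86 − 261/4) = 83/4, q_J = (88 − 261/4) = 91/4, q_G = (87 − 261/4) = 87/4.
Price P = 134 - 261/4 = 275/4.
Apex's profit: (275/4 - 48)·(83/4) = 430.5625.

430.56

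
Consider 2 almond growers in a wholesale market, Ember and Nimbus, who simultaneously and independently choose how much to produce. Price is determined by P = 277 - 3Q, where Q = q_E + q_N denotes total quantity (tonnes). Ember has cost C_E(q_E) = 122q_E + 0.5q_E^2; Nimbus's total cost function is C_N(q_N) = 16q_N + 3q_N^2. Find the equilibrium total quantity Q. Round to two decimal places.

Ember's profit: π_E = (277 - 3Q)q_E - (122q_E + (1/2)q_E²). Setting ∂π_E/∂q_E = 0: 155 - 7q_E - 3(q_N) = 0.
Nimbus's first-order condition: 261 - 12q_N - 3(q_E) = 0.
Best responses: q_E = (155 - 3q_N)/7, q_N = (261 - 3q_E)/12.
Solving the pair: q_E = 359/25, q_N = 454/25.
Total output Q = 359/25 + 454/25 = 813/25.

32.52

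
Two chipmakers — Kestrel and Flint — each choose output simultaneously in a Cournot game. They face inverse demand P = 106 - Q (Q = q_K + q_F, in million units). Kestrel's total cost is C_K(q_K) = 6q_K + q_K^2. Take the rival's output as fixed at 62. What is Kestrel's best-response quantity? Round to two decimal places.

9.50

With the rival's output fixed at 62, Kestrel's profit is π_K = (106 - 62 - q_K)q_K - (6q_K + q_K²) = (44 - q_K)q_K - (6q_K + q_K²).
∂π_K/∂q_K = 38 - 4q_K = 0, so q_K = 19/2.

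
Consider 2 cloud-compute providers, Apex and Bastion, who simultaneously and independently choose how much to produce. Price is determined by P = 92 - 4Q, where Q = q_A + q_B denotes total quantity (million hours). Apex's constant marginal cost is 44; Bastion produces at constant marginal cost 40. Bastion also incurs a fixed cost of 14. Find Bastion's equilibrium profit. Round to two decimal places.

Apex's profit: π_A = (92 - 4Q)q_A - (44q_A). Setting ∂π_A/∂q_A = 0: 48 - 8q_A - 4(q_B) = 0.
Bastion's first-order condition: 52 - 8q_B - 4(q_A) = 0.
So q_A = (48 - 4q_B)/8 and q_B = (52 - 4q_A)/8.
Substituting one into the other gives q_A = 11/3 and q_B = 14/3.
Price P = 92 - 4·(25/3) = 176/3.
Bastion's profit: (176/3 - 40)·(14/3) - 14 = 658/9.

73.11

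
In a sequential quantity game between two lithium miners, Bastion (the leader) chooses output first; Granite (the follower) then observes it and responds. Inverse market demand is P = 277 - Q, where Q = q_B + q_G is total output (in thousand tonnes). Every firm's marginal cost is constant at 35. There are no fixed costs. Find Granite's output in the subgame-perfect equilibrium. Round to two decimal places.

The follower Granite best-responds to any q_B: π_G = (277 - Q)q_G - 35q_G.
Follower FOC: 242 - q_B - 2q_G = 0, so q_G(q_B) = (242 - q_B)/2.
The leader anticipates this reaction. Substituting into P = 277 - Q gives P = 156 - (1/2)q_B, so π_B = (156 - (1/2)q_B)q_B - 35q_B.
Maximising: ∂π_B/∂q_B = 121 - q_B = 0, giving q_B = 121.
Then q_G = (242 - 121)/2 = 121/2.

60.50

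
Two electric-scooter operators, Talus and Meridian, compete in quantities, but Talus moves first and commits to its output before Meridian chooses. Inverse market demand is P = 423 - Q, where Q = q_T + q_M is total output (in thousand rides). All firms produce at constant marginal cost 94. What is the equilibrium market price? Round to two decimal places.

Solve by backward induction. Given q_T, the follower Meridian maximises π_M = (423 - q_T - q_M)q_M - 94q_M.
Follower FOC: 329 - q_T - 2q_M = 0, so q_M(q_T) = (329 - q_T)/2.
The leader anticipates this reaction. Substituting into P = 423 - Q gives P = 517/2 - (1/2)q_T, so π_T = (517/2 - (1/2)q_T)q_T - 94q_T.
Maximising: ∂π_T/∂q_T = 329/2 - q_T = 0, giving q_T = 329/2.
Then q_M = (329 - 329/2)/2 = 329/4.
Total output Q = 987/4, so price P = 423 - 987/4 = 705/4.

176.25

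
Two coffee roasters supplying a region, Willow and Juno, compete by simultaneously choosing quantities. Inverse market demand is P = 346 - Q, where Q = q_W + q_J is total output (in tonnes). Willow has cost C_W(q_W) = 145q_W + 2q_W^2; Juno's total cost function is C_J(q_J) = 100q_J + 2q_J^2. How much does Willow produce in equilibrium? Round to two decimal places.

Willow's profit: π_W = (346 - Q)q_W - (145q_W + 2q_W²). Setting ∂π_W/∂q_W = 0: 201 - 6q_W - (q_J) = 0.
Juno's profit: π_J = (346 - Q)q_J - (100q_J + 2q_J²). Setting ∂π_J/∂q_J = 0: 246 - 6q_J - (q_W) = 0.
So q_W = (201 - q_J)/6 and q_J = (246 - q_W)/6.
Substituting one into the other gives q_W = 192/7 and q_J = 255/7.

27.43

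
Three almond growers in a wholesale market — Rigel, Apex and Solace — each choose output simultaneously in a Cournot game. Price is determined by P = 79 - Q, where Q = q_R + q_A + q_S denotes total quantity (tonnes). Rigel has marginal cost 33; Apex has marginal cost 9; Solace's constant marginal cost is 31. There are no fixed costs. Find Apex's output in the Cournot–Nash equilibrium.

Rigel's profit: π_R = (79 - Q)q_R - (33q_R). Setting ∂π_R/∂q_R = 0: 46 - 2q_R - (q_A + q_S) = 0.
Apex's profit: π_A = (79 - Q)q_A - (9q_A). Setting ∂π_A/∂q_A = 0: 70 - 2q_A - (q_R + q_S) = 0.
Solace's first-order condition: 48 - 2q_S - (q_R + q_A) = 0.
Adding the 3 conditions: 164 − 2Q − 2Q = 0, i.e. Q = 41.
Back-substituting: q_R = (46 − 41) = 5, q_A = (70 − 41) = 29, q_S = (48 − 41) = 7.

29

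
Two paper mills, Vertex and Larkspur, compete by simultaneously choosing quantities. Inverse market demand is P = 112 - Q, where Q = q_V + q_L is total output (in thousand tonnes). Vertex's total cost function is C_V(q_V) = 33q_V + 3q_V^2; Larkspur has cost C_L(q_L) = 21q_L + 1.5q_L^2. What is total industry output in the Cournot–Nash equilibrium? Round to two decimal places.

24.44

Vertex's profit: π_V = (112 - Q)q_V - (33q_V + 3q_V²). Setting ∂π_V/∂q_V = 0: 79 - 8q_V - (q_L) = 0.
Larkspur's profit: π_L = (112 - Q)q_L - (21q_L + (3/2)q_L²). Setting ∂π_L/∂q_L = 0: 91 - 5q_L - (q_V) = 0.
So q_V = (79 - q_L)/8 and q_L = (91 - q_V)/5.
Solving the pair: q_V = 304/39, q_L = 649/39.
Total output Q = 304/39 + 649/39 = 953/39.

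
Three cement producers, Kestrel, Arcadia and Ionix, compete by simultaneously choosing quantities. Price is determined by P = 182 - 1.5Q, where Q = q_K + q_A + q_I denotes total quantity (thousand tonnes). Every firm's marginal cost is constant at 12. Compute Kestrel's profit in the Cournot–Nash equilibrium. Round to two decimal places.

1204.17

A representative firm's profit is π_i = q_i(182 - 1.5Q) - 12q_i.
Setting ∂π_i/∂q_i = 0 with rivals' quantities fixed: 170 - 3q_i - (3/2)·Σ_{j≠i} q_j = 0.
By symmetry each firm produces the same amount; substituting Σ_{j≠i} q_j = 2q_i yields q_i = 170/6 = 85/3.
Price P = 182 - (3/2)·85 = 109/2.
Kestrel's profit: (109/2 - 12)·(85/3) = 1204.1667.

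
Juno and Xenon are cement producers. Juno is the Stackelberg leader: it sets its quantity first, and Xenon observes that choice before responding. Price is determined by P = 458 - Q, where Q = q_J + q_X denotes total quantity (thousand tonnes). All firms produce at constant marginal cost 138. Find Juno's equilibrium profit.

Solve by backward induction. Given q_J, the follower Xenon maximises π_X = (458 - q_J - q_X)q_X - 138q_X.
Setting the follower's marginal profit to zero, 320 - q_J - 2q_X = 0, i.e. q_X = (320 - q_J)/2.
Juno substitutes q_X(q_J) into its own profit: π_J = q_J(458 - q_J - (320 - q_J)/2) - 138q_J = (298 - (1/2)q_J)q_J - 138q_J.
Maximising: ∂π_J/∂q_J = 160 - q_J = 0, giving q_J = 160.
Then q_X = (320 - 160)/2 = 80.
Price P = 458 - 240 = 218.
Juno's profit: (218 - 138)·160 = 12800.

12800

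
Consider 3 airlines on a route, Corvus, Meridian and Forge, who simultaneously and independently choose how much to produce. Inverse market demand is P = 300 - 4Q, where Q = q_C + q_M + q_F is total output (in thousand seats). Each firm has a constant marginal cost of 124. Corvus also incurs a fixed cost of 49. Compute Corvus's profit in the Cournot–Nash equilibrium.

435

A representative firm's profit is π_i = q_i(300 - 4Q) - 124q_i.
Setting ∂π_i/∂q_i = 0 with rivals' quantities fixed: 176 - 8q_i - 4·Σ_{j≠i} q_j = 0.
By symmetry each firm produces the same amount; substituting Σ_{j≠i} q_j = 2q_i yields q_i = 176/16 = 11.
Price P = 300 - 4·33 = 168.
Corvus's profit: (168 - 124)·11 - 49 = 435.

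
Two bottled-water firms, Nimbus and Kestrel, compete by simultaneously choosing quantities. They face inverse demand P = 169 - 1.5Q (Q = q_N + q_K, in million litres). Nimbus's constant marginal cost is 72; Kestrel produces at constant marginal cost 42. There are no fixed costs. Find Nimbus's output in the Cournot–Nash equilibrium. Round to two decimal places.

Nimbus's profit: π_N = (169 - 1.5Q)q_N - (72q_N). Setting ∂π_N/∂q_N = 0: 97 - 3q_N - (3/2)(q_K) = 0.
Kestrel's profit: π_K = (169 - 1.5Q)q_K - (42q_K). Setting ∂π_K/∂q_K = 0: 127 - 3q_K - (3/2)(q_N) = 0.
So q_N = (97 - (3/2)q_K)/3 and q_K = (127 - (3/2)q_N)/3.
Solving the pair: q_N = 134/9, q_K = 314/9.

14.89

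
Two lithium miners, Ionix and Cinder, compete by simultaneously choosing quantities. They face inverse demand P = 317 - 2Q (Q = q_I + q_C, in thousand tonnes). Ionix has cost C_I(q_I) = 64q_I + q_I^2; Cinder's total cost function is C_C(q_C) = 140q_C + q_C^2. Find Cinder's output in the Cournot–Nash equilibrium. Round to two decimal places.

17.38

Ionix's profit: π_I = (317 - 2Q)q_I - (64q_I + q_I²). Setting ∂π_I/∂q_I = 0: 253 - 6q_I - 2(q_C) = 0.
Cinder's first-order condition: 177 - 6q_C - 2(q_I) = 0.
So q_I = (253 - 2q_C)/6 and q_C = (177 - 2q_I)/6.
Substituting one into the other gives q_I = 291/8 and q_C = 139/8.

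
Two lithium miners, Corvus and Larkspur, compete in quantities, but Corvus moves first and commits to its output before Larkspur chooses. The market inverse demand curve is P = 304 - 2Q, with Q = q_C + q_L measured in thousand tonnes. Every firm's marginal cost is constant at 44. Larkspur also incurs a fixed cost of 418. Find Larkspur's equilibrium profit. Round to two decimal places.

1694.50

The follower Larkspur best-responds to any q_C: π_L = (304 - 2Q)q_L - 44q_L.
Setting the follower's marginal profit to zero, 260 - 2q_C - 4q_L = 0, i.e. q_L = (260 - 2q_C)/4.
Corvus substitutes q_L(q_C) into its own profit: π_C = q_C(304 - 2q_C - (260 - 2q_C)/2) - 44q_C = (174 - q_C)q_C - 44q_C.
Maximising: ∂π_C/∂q_C = 130 - 2q_C = 0, giving q_C = 65.
Then q_L = (260 - 2·65)/4 = 65/2.
Price P = 304 - 2·(195/2) = 109.
Larkspur's profit: (109 - 44)·(65/2) - 418 = 1694.5000.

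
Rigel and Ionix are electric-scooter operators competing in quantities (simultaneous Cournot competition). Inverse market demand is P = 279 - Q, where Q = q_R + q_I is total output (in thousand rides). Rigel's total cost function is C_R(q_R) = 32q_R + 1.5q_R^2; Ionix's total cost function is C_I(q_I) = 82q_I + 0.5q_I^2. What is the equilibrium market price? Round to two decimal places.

Rigel's profit: π_R = (279 - Q)q_R - (32q_R + (3/2)q_R²). Setting ∂π_R/∂q_R = 0: 247 - 5q_R - (q_I) = 0.
Ionix's first-order condition: 197 - 3q_I - (q_R) = 0.
So q_R = (247 - q_I)/5 and q_I = (197 - q_R)/3.
Substituting one into the other gives q_R = 272/7 and q_I = 369/7.
Total output Q = 641/7, so price P = 279 - 641/7 = 1312/7.

187.43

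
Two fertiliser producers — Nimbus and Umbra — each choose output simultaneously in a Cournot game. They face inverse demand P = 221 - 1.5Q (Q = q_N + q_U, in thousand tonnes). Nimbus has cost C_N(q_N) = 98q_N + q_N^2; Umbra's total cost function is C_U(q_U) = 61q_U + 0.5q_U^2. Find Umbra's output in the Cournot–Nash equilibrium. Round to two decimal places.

Nimbus's profit: π_N = (221 - 1.5Q)q_N - (98q_N + q_N²). Setting ∂π_N/∂q_N = 0: 123 - 5q_N - (3/2)(q_U) = 0.
Umbra's profit: π_U = (221 - 1.5Q)q_U - (61q_U + (1/2)q_U²). Setting ∂π_U/∂q_U = 0: 160 - 4q_U - (3/2)(q_N) = 0.
Rearranging gives the reaction functions q_N = (123 - (3/2)q_U)/5 and q_U = (160 - (3/2)q_N)/4.
Substituting one into the other gives q_N = 1008/71 and q_U = 34.6761.

34.68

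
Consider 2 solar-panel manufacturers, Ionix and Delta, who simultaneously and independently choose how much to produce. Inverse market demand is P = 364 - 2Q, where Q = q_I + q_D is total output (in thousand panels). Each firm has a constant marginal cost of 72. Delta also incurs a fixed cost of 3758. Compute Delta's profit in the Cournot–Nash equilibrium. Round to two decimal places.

978.89

Each firm earns π_i = (364 - 2Q)q_i - 72q_i.
First-order condition (treating rivals' output as given): 292 - 4q_i - 2q_j = 0.
With identical firms every q_j equals q_i, so q_j = q_i and 292 = 6q_i, giving q_i = 146/3.
Price P = 364 - 2·(292/3) = 508/3.
Delta's profit: (508/3 - 72)·(146/3) - 3758 = 978.8889.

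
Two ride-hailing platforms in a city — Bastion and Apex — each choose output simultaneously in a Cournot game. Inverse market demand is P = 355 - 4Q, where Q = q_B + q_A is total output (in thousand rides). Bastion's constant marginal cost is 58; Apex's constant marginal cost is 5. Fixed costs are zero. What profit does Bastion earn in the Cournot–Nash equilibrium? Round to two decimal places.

Bastion's profit: π_B = (355 - 4Q)q_B - (58q_B). Setting ∂π_B/∂q_B = 0: 297 - 8q_B - 4(q_A) = 0.
Apex's profit: π_A = (355 - 4Q)q_A - (5q_A). Setting ∂π_A/∂q_A = 0: 350 - 8q_A - 4(q_B) = 0.
Best responses: q_B = (297 - 4q_A)/8, q_A = (350 - 4q_B)/8.
Substituting one into the other gives q_B = 61/3 and q_A = 403/12.
Price P = 355 - 4·(647/12) = 418/3.
Bastion's profit: (418/3 - 58)·(61/3) = 1653.7778.

1653.78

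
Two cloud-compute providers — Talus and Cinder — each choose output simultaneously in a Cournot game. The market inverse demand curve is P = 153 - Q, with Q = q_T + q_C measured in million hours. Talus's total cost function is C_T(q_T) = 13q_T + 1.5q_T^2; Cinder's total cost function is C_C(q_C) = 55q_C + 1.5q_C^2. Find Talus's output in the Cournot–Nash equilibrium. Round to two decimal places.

Talus's profit: π_T = (153 - Q)q_T - (13q_T + (3/2)q_T²). Setting ∂π_T/∂q_T = 0: 140 - 5q_T - (q_C) = 0.
Cinder's first-order condition: 98 - 5q_C - (q_T) = 0.
So q_T = (140 - q_C)/5 and q_C = (98 - q_T)/5.
Substituting one into the other gives q_T = 301/12 and q_C = 175/12.

25.08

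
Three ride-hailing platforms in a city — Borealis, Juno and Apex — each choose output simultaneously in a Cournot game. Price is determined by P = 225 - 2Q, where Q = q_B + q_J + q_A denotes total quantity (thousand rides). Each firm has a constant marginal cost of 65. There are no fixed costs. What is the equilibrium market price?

105

Each firm earns π_i = (225 - 2Q)q_i - 65q_i.
First-order condition (treating rivals' output as given): 160 - 4q_i - 2·Σ_{j≠i} q_j = 0.
By symmetry each firm produces the same amount; substituting Σ_{j≠i} q_j = 2q_i yields q_i = 160/8 = 20.
Total output Q = 60, so price P = 225 - 2·60 = 105.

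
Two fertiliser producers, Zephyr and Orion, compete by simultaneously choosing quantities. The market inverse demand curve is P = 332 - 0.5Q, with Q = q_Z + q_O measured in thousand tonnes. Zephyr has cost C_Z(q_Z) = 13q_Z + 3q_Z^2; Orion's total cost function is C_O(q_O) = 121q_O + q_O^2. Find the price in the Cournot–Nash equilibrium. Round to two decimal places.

279.73

Zephyr's profit: π_Z = (332 - 0.5Q)q_Z - (13q_Z + 3q_Z²). Setting ∂π_Z/∂q_Z = 0: 319 - 7q_Z - (1/2)(q_O) = 0.
Orion's first-order condition: 211 - 3q_O - (1/2)(q_Z) = 0.
Rearranging gives the reaction functions q_Z = (319 - (1/2)q_O)/7 and q_O = (211 - (1/2)q_Z)/3.
Solving the pair: q_Z = 41.0361, q_O = 63.4940.
Total output Q = 104.5301, so price P = 332 - (1/2)·104.5301 = 279.7349.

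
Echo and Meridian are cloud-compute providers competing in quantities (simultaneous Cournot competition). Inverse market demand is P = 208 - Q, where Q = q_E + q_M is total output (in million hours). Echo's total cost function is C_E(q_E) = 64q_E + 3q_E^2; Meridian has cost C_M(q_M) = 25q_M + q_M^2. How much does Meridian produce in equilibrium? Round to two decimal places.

Echo's profit: π_E = (208 - Q)q_E - (64q_E + 3q_E²). Setting ∂π_E/∂q_E = 0: 144 - 8q_E - (q_M) = 0.
Meridian's profit: π_M = (208 - Q)q_M - (25q_M + q_M²). Setting ∂π_M/∂q_M = 0: 183 - 4q_M - (q_E) = 0.
Best responses: q_E = (144 - q_M)/8, q_M = (183 - q_E)/4.
Substituting one into the other gives q_E = 393/31 and q_M = 1320/31.

42.58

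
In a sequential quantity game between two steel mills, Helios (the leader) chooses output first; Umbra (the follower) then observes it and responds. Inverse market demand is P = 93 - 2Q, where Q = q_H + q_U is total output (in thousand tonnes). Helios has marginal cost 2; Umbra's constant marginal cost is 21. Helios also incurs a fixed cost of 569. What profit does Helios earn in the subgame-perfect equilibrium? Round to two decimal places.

187.25

Solve by backward induction. Given q_H, the follower Umbra maximises π_U = (93 - 2q_H - 2q_U)q_U - 21q_U.
Follower FOC: 72 - 2q_H - 4q_U = 0, so q_U(q_H) = (72 - 2q_H)/4.
Helios substitutes q_U(q_H) into its own profit: π_H = q_H(93 - 2q_H - (72 - 2q_H)/2) - 2q_H = (57 - q_H)q_H - 2q_H.
Leader FOC: 55 - 2q_H = 0, so q_H = 55/2.
Then q_U = (72 - 2·(55/2))/4 = 17/4.
Price P = 93 - 2·(127/4) = 59/2.
Helios's profit: (59/2 - 2)·(55/2) - 569 = 749/4.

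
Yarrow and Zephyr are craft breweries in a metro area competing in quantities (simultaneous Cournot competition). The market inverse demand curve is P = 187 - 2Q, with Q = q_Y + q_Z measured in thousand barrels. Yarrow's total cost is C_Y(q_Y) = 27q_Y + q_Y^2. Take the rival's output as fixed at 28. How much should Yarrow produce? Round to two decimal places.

With the rival's output fixed at 28, Yarrow's profit is π_Y = (187 - 2·28 - 2q_Y)q_Y - (27q_Y + q_Y²) = (131 - 2q_Y)q_Y - (27q_Y + q_Y²).
∂π_Y/∂q_Y = 104 - 6q_Y = 0, so q_Y = 52/3.

17.33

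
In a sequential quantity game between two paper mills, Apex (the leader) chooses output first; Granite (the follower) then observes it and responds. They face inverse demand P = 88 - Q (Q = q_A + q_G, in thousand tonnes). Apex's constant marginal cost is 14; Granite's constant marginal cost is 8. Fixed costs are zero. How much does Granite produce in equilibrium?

The follower Granite best-responds to any q_A: π_G = (88 - Q)q_G - 8q_G.
Setting the follower's marginal profit to zero, 80 - q_A - 2q_G = 0, i.e. q_G = (80 - q_A)/2.
The leader anticipates this reaction. Substituting into P = 88 - Q gives P = 48 - (1/2)q_A, so π_A = (48 - (1/2)q_A)q_A - 14q_A.
Maximising: ∂π_A/∂q_A = 34 - q_A = 0, giving q_A = 34.
Then q_G = (80 - 34)/2 = 23.

23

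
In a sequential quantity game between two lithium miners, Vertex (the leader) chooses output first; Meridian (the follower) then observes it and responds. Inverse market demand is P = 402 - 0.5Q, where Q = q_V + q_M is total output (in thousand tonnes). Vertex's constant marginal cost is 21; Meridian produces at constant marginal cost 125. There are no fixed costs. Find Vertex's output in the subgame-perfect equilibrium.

The follower Meridian best-responds to any q_V: π_M = (402 - 0.5Q)q_M - 125q_M.
Follower FOC: 277 - (1/2)q_V - q_M = 0, so q_M(q_V) = (277 - (1/2)q_V).
The leader anticipates this reaction. Substituting into P = 402 - 0.5Q gives P = 527/2 - (1/4)q_V, so π_V = (527/2 - (1/4)q_V)q_V - 21q_V.
Leader FOC: 485/2 - (1/2)q_V = 0, so q_V = 485.
Then q_M = (277 - (1/2)·485) = 69/2.

485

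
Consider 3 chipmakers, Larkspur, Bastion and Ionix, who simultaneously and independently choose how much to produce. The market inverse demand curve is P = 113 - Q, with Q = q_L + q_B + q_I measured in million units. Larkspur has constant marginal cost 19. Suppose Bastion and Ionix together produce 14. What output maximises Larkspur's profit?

40

With rivals' combined output fixed at 14, Larkspur's profit is π_L = (113 - 14 - q_L)q_L - (19q_L) = (99 - q_L)q_L - (19q_L).
∂π_L/∂q_L = 80 - 2q_L = 0, so q_L = 40.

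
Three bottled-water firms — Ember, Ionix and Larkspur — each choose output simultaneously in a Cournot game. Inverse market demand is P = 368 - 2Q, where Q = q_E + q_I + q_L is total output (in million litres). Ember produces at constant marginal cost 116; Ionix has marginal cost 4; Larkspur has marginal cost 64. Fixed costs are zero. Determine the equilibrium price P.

Ember's profit: π_E = (368 - 2Q)q_E - (116q_E). Setting ∂π_E/∂q_E = 0: 252 - 4q_E - 2(q_I + q_L) = 0.
Ionix's profit: π_I = (368 - 2Q)q_I - (4q_I). Setting ∂π_I/∂q_I = 0: 364 - 4q_I - 2(q_E + q_L) = 0.
Larkspur's profit: π_L = (368 - 2Q)q_L - (64q_L). Setting ∂π_L/∂q_L = 0: 304 - 4q_L - 2(q_E + q_I) = 0.
Adding the 3 conditions: 920 − 4Q − 4Q = 0, i.e. Q = 115.
Back-substituting: q_E = (252 − 230)/2 = 11, q_I = (364 − 230)/2 = 67, q_L = (304 − 230)/2 = 37.
Total output Q = 115, so price P = 368 - 2·115 = 138.

138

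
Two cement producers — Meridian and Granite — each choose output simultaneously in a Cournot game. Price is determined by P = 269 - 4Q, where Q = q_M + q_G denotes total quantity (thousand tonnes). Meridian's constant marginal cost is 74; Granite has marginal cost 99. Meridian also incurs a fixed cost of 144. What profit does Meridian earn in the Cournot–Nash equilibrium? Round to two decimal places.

1200.44

Meridian's profit: π_M = (269 - 4Q)q_M - (74q_M). Setting ∂π_M/∂q_M = 0: 195 - 8q_M - 4(q_G) = 0.
Granite's profit: π_G = (269 - 4Q)q_G - (99q_G). Setting ∂π_G/∂q_G = 0: 170 - 8q_G - 4(q_M) = 0.
So q_M = (195 - 4q_G)/8 and q_G = (170 - 4q_M)/8.
Substituting one into the other gives q_M = 55/3 and q_G = 145/12.
Price P = 269 - 4·(365/12) = 442/3.
Meridian's profit: (442/3 - 74)·(55/3) - 144 = 1200.4444.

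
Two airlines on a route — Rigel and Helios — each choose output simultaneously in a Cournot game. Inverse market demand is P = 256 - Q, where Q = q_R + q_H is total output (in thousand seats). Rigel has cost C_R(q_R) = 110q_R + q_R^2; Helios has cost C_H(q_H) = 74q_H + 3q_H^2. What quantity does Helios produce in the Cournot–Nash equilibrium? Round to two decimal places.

Rigel's profit: π_R = (256 - Q)q_R - (110q_R + q_R²). Setting ∂π_R/∂q_R = 0: 146 - 4q_R - (q_H) = 0.
Helios's profit: π_H = (256 - Q)q_H - (74q_H + 3q_H²). Setting ∂π_H/∂q_H = 0: 182 - 8q_H - (q_R) = 0.
Best responses: q_R = (146 - q_H)/4, q_H = (182 - q_R)/8.
Substituting one into the other gives q_R = 986/31 and q_H = 582/31.

18.77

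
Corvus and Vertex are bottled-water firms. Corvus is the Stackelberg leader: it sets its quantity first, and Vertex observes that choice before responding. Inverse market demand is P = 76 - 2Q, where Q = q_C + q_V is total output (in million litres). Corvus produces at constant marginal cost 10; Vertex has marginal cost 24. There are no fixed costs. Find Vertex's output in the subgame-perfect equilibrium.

3

Solve by backward induction. Given q_C, the follower Vertex maximises π_V = (76 - 2q_C - 2q_V)q_V - 24q_V.
Follower FOC: 52 - 2q_C - 4q_V = 0, so q_V(q_C) = (52 - 2q_C)/4.
The leader anticipates this reaction. Substituting into P = 76 - 2Q gives P = 50 - q_C, so π_C = (50 - q_C)q_C - 10q_C.
Maximising: ∂π_C/∂q_C = 40 - 2q_C = 0, giving q_C = 20.
Then q_V = (52 - 2·20)/4 = 3.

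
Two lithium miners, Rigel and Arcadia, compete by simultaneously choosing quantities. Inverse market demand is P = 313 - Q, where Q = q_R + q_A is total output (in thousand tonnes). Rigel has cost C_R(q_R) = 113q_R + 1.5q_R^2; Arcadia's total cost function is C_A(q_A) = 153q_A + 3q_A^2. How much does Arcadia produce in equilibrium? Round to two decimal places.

15.38

Rigel's profit: π_R = (313 - Q)q_R - (113q_R + (3/2)q_R²). Setting ∂π_R/∂q_R = 0: 200 - 5q_R - (q_A) = 0.
Arcadia's profit: π_A = (313 - Q)q_A - (153q_A + 3q_A²). Setting ∂π_A/∂q_A = 0: 160 - 8q_A - (q_R) = 0.
So q_R = (200 - q_A)/5 and q_A = (160 - q_R)/8.
Solving the pair: q_R = 480/13, q_A = 200/13.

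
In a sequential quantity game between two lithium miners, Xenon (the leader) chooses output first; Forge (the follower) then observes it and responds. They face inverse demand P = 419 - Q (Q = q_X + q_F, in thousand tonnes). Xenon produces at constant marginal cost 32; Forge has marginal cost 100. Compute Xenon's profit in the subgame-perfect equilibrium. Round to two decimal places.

25878.13

Solve by backward induction. Given q_X, the follower Forge maximises π_F = (419 - q_X - q_F)q_F - 100q_F.
∂π_F/∂q_F = 319 - q_X - 2q_F = 0 gives the reaction function q_F = (319 - q_X)/2.
The leader anticipates this reaction. Substituting into P = 419 - Q gives P = 519/2 - (1/2)q_X, so π_X = (519/2 - (1/2)q_X)q_X - 32q_X.
Maximising: ∂π_X/∂q_X = 455/2 - q_X = 0, giving q_X = 455/2.
Then q_F = (319 - 455/2)/2 = 183/4.
Price P = 419 - 1093/4 = 583/4.
Xenon's profit: (583/4 - 32)·(455/2) = 25878.1250.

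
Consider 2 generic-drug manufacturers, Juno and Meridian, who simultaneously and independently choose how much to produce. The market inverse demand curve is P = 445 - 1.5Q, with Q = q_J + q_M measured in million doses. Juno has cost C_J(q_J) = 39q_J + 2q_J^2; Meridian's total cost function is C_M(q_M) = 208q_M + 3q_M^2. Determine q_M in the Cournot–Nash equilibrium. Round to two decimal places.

Juno's profit: π_J = (445 - 1.5Q)q_J - (39q_J + 2q_J²). Setting ∂π_J/∂q_J = 0: 406 - 7q_J - (3/2)(q_M) = 0.
Meridian's profit: π_M = (445 - 1.5Q)q_M - (208q_M + 3q_M²). Setting ∂π_M/∂q_M = 0: 237 - 9q_M - (3/2)(q_J) = 0.
Rearranging gives the reaction functions q_J = (406 - (3/2)q_M)/7 and q_M = (237 - (3/2)q_J)/9.
Solving the pair: q_J = 1466/27, q_M = 1400/81.

17.28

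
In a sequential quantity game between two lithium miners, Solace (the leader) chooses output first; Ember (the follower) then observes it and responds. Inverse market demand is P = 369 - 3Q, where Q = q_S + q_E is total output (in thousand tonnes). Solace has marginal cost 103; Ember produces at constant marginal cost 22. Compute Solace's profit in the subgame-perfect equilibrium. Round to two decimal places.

1426.04

Solve by backward induction. Given q_S, the follower Ember maximises π_E = (369 - 3q_S - 3q_E)q_E - 22q_E.
∂π_E/∂q_E = 347 - 3q_S - 6q_E = 0 gives the reaction function q_E = (347 - 3q_S)/6.
The leader anticipates this reaction. Substituting into P = 369 - 3Q gives P = 391/2 - (3/2)q_S, so π_S = (391/2 - (3/2)q_S)q_S - 103q_S.
Leader FOC: 185/2 - 3q_S = 0, so q_S = 185/6.
Then q_E = (347 - 3·(185/6))/6 = 509/12.
Price P = 369 - 3·(293/4) = 597/4.
Solace's profit: (597/4 - 103)·(185/6) = 1426.0417.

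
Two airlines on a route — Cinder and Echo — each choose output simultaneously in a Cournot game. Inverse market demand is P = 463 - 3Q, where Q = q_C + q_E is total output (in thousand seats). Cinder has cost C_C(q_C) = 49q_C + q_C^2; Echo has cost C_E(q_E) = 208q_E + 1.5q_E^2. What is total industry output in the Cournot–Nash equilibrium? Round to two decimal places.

59.67

Cinder's profit: π_C = (463 - 3Q)q_C - (49q_C + q_C²). Setting ∂π_C/∂q_C = 0: 414 - 8q_C - 3(q_E) = 0.
Echo's profit: π_E = (463 - 3Q)q_E - (208q_E + (3/2)q_E²). Setting ∂π_E/∂q_E = 0: 255 - 9q_E - 3(q_C) = 0.
Rearranging gives the reaction functions q_C = (414 - 3q_E)/8 and q_E = (255 - 3q_C)/9.
Substituting one into the other gives q_C = 47 and q_E = 38/3.
Total output Q = 47 + 38/3 = 179/3.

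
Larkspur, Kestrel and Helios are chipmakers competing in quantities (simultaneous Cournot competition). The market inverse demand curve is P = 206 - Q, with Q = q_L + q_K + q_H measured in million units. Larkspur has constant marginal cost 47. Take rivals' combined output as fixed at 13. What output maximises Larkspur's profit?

With rivals' combined output fixed at 13, Larkspur's profit is π_L = (206 - 13 - q_L)q_L - (47q_L) = (193 - q_L)q_L - (47q_L).
∂π_L/∂q_L = 146 - 2q_L = 0, so q_L = 73.

73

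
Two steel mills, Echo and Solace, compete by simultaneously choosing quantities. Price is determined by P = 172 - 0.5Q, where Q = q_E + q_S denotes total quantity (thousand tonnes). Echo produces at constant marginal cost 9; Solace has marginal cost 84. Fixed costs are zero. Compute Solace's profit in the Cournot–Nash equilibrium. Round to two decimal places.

37.56

Echo's profit: π_E = (172 - 0.5Q)q_E - (9q_E). Setting ∂π_E/∂q_E = 0: 163 - q_E - (1/2)(q_S) = 0.
Solace's first-order condition: 88 - q_S - (1/2)(q_E) = 0.
So q_E = (163 - (1/2)q_S) and q_S = (88 - (1/2)q_E).
Substituting one into the other gives q_E = 476/3 and q_S = 26/3.
Price P = 172 - (1/2)·(502/3) = 265/3.
Solace's profit: (265/3 - 84)·(26/3) = 338/9.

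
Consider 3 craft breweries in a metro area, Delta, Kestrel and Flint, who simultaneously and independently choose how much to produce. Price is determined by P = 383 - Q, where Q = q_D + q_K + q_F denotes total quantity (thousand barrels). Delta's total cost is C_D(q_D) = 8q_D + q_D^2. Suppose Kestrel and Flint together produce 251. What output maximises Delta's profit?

31

With rivals' combined output fixed at 251, Delta's profit is π_D = (383 - 251 - q_D)q_D - (8q_D + q_D²) = (132 - q_D)q_D - (8q_D + q_D²).
∂π_D/∂q_D = 124 - 4q_D = 0, so q_D = 31.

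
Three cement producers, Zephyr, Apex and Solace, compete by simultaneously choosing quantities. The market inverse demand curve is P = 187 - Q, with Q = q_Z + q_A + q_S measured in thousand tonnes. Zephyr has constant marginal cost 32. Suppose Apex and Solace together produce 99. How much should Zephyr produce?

With rivals' combined output fixed at 99, Zephyr's profit is π_Z = (187 - 99 - q_Z)q_Z - (32q_Z) = (88 - q_Z)q_Z - (32q_Z).
∂π_Z/∂q_Z = 56 - 2q_Z = 0, so q_Z = 28.

28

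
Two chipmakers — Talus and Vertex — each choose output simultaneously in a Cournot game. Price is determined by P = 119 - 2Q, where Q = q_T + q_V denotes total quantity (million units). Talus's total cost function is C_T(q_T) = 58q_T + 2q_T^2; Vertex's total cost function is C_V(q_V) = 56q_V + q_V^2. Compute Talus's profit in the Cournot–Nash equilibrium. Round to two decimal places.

119.01

Talus's profit: π_T = (119 - 2Q)q_T - (58q_T + 2q_T²). Setting ∂π_T/∂q_T = 0: 61 - 8q_T - 2(q_V) = 0.
Vertex's profit: π_V = (119 - 2Q)q_V - (56q_V + q_V²). Setting ∂π_V/∂q_V = 0: 63 - 6q_V - 2(q_T) = 0.
Best responses: q_T = (61 - 2q_V)/8, q_V = (63 - 2q_T)/6.
Substituting one into the other gives q_T = 60/11 and q_V = 191/22.
Price P = 119 - 2·(311/22) = 998/11.
Talus's profit: (998/11)·(60/11) - 58·(60/11) - 2(60/11)² = 119.0083.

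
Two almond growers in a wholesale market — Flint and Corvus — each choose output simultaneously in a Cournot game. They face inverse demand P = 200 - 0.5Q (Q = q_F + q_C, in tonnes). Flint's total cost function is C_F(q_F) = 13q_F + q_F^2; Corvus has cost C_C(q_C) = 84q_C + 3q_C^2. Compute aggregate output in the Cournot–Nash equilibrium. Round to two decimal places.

Flint's profit: π_F = (200 - 0.5Q)q_F - (13q_F + q_F²). Setting ∂π_F/∂q_F = 0: 187 - 3q_F - (1/2)(q_C) = 0.
Corvus's first-order condition: 116 - 7q_C - (1/2)(q_F) = 0.
Rearranging gives the reaction functions q_F = (187 - (1/2)q_C)/3 and q_C = (116 - (1/2)q_F)/7.
Substituting one into the other gives q_F = 60.2892 and q_C = 1018/83.
Total output Q = 60.2892 + 1018/83 = 72.5542.

72.55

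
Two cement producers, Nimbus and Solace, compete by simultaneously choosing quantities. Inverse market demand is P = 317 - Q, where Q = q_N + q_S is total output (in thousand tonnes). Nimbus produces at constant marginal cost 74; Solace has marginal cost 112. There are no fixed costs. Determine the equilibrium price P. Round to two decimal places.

Nimbus's profit: π_N = (317 - Q)q_N - (74q_N). Setting ∂π_N/∂q_N = 0: 243 - 2q_N - (q_S) = 0.
Solace's first-order condition: 205 - 2q_S - (q_N) = 0.
Best responses: q_N = (243 - q_S)/2, q_S = (205 - q_N)/2.
Solving the pair: q_N = 281/3, q_S = 167/3.
Total output Q = 448/3, so price P = 317 - 448/3 = 503/3.

167.67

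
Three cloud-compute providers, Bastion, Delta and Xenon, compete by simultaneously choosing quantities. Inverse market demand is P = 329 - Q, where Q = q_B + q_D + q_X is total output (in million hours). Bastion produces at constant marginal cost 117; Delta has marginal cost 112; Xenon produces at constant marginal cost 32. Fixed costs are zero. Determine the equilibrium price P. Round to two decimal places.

147.50

Bastion's profit: π_B = (329 - Q)q_B - (117q_B). Setting ∂π_B/∂q_B = 0: 212 - 2q_B - (q_D + q_X) = 0.
Delta's first-order condition: 217 - 2q_D - (q_B + q_X) = 0.
Xenon's first-order condition: 297 - 2q_X - (q_B + q_D) = 0.
Summing all 3 equations gives 726 − 4Q = 0, hence Q = 363/2.
Back-substituting: q_B = (212 − 363/2) = 61/2, q_D = (217 − 363/2) = 71/2, q_X = (297 − 363/2) = 231/2.
Total output Q = 363/2, so price P = 329 - 363/2 = 295/2.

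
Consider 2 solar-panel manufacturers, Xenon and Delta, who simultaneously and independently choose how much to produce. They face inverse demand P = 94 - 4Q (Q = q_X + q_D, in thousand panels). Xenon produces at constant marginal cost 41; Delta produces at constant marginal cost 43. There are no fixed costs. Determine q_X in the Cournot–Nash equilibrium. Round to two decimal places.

4.58

Xenon's profit: π_X = (94 - 4Q)q_X - (41q_X). Setting ∂π_X/∂q_X = 0: 53 - 8q_X - 4(q_D) = 0.
Delta's first-order condition: 51 - 8q_D - 4(q_X) = 0.
Rearranging gives the reaction functions q_X = (53 - 4q_D)/8 and q_D = (51 - 4q_X)/8.
Substituting one into the other gives q_X = 55/12 and q_D = 49/12.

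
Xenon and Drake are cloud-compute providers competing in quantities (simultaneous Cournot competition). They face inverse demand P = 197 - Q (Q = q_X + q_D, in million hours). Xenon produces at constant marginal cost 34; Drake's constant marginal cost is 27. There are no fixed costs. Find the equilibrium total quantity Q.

Xenon's profit: π_X = (197 - Q)q_X - (34q_X). Setting ∂π_X/∂q_X = 0: 163 - 2q_X - (q_D) = 0.
Drake's profit: π_D = (197 - Q)q_D - (27q_D). Setting ∂π_D/∂q_D = 0: 170 - 2q_D - (q_X) = 0.
Best responses: q_X = (163 - q_D)/2, q_D = (170 - q_X)/2.
Substituting one into the other gives q_X = 52 and q_D = 59.
Total output Q = 52 + 59 = 111.

111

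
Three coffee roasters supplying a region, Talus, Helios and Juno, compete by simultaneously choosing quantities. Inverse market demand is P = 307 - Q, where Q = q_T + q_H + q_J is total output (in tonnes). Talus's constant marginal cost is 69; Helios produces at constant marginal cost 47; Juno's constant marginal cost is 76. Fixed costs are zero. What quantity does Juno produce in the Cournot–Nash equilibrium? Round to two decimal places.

48.75

Talus's profit: π_T = (307 - Q)q_T - (69q_T). Setting ∂π_T/∂q_T = 0: 238 - 2q_T - (q_H + q_J) = 0.
Helios's profit: π_H = (307 - Q)q_H - (47q_H). Setting ∂π_H/∂q_H = 0: 260 - 2q_H - (q_T + q_J) = 0.
Juno's first-order condition: 231 - 2q_J - (q_T + q_H) = 0.
Summing all 3 equations gives 729 − 4Q = 0, hence Q = 729/4.
Back-substituting: q_T = (238 − 729/4) = 223/4, q_H = (260 − 729/4) = 311/4, q_J = (231 − 729/4) = 195/4.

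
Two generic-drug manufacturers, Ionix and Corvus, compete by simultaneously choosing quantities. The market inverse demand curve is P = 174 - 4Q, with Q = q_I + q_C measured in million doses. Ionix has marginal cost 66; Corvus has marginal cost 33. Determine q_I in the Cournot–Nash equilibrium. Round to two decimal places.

Ionix's profit: π_I = (174 - 4Q)q_I - (66q_I). Setting ∂π_I/∂q_I = 0: 108 - 8q_I - 4(q_C) = 0.
Corvus's profit: π_C = (174 - 4Q)q_C - (33q_C). Setting ∂π_C/∂q_C = 0: 141 - 8q_C - 4(q_I) = 0.
Rearranging gives the reaction functions q_I = (108 - 4q_C)/8 and q_C = (141 - 4q_I)/8.
Substituting one into the other gives q_I = 25/4 and q_C = 29/2.

6.25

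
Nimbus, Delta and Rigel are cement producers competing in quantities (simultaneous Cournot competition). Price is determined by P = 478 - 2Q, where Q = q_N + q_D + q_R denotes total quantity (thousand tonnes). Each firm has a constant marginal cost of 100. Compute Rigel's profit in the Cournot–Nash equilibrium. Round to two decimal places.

Each firm earns π_i = (478 - 2Q)q_i - 100q_i.
First-order condition (treating rivals' output as given): 378 - 4q_i - 2·Σ_{j≠i} q_j = 0.
By symmetry each firm produces the same amount; substituting Σ_{j≠i} q_j = 2q_i yields q_i = 378/8 = 189/4.
Price P = 478 - 2·(567/4) = 389/2.
Rigel's profit: (389/2 - 100)·(189/4) = 4465.1250.

4465.13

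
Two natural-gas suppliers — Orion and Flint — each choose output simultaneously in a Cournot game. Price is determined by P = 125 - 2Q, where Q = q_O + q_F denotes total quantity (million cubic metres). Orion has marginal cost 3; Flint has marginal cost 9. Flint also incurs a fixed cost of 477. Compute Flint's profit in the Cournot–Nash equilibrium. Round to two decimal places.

Orion's profit: π_O = (125 - 2Q)q_O - (3q_O). Setting ∂π_O/∂q_O = 0: 122 - 4q_O - 2(q_F) = 0.
Flint's first-order condition: 116 - 4q_F - 2(q_O) = 0.
Best responses: q_O = (122 - 2q_F)/4, q_F = (116 - 2q_O)/4.
Substituting one into the other gives q_O = 64/3 and q_F = 55/3.
Price P = 125 - 2·(119/3) = 137/3.
Flint's profit: (137/3 - 9)·(55/3) - 477 = 1757/9.

195.22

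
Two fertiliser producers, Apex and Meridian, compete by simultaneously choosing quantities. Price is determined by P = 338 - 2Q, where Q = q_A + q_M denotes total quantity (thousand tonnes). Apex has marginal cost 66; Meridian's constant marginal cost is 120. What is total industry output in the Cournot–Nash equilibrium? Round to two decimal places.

81.67

Apex's profit: π_A = (338 - 2Q)q_A - (66q_A). Setting ∂π_A/∂q_A = 0: 272 - 4q_A - 2(q_M) = 0.
Meridian's first-order condition: 218 - 4q_M - 2(q_A) = 0.
So q_A = (272 - 2q_M)/4 and q_M = (218 - 2q_A)/4.
Solving the pair: q_A = 163/3, q_M = 82/3.
Total output Q = 163/3 + 82/3 = 245/3.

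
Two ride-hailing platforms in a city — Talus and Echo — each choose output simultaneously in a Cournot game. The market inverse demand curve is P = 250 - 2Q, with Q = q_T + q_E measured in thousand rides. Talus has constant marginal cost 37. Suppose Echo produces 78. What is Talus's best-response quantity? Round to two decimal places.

With the rival's output fixed at 78, Talus's profit is π_T = (250 - 2·78 - 2q_T)q_T - (37q_T) = (94 - 2q_T)q_T - (37q_T).
∂π_T/∂q_T = 57 - 4q_T = 0, so q_T = 57/4.

14.25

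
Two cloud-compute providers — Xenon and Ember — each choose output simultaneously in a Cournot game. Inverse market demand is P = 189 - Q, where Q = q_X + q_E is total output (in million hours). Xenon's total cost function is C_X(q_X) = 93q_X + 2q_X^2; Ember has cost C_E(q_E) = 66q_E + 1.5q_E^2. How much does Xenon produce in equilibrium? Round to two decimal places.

12.31

Xenon's profit: π_X = (189 - Q)q_X - (93q_X + 2q_X²). Setting ∂π_X/∂q_X = 0: 96 - 6q_X - (q_E) = 0.
Ember's first-order condition: 123 - 5q_E - (q_X) = 0.
So q_X = (96 - q_E)/6 and q_E = (123 - q_X)/5.
Substituting one into the other gives q_X = 357/29 and q_E = 642/29.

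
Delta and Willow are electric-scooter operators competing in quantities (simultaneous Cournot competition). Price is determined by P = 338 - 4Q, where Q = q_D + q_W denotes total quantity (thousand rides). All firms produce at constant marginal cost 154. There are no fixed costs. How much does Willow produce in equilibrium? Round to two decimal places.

15.33

Each firm earns π_i = (338 - 4Q)q_i - 154q_i.
First-order condition (treating rivals' output as given): 184 - 8q_i - 4q_j = 0.
With identical firms every q_j equals q_i, so q_j = q_i and 184 = 12q_i, giving q_i = 46/3.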